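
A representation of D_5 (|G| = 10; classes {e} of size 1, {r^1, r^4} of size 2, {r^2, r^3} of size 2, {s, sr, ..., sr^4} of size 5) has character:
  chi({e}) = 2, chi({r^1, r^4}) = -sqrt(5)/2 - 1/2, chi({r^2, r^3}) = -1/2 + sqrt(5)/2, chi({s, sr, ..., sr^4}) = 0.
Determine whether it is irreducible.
Irreducible: <chi, chi> = 1.

Justification: <chi, chi> = (1/|G|) sum_C |C| * |chi(C)|^2 = (1/10)[1*|2|^2 + 2*|-sqrt(5)/2 - 1/2|^2 + 2*|-1/2 + sqrt(5)/2|^2 + 5*|0|^2]
  = (1/10)[(4) + (sqrt(5) + 3) + (3 - sqrt(5)) + (0)] = 10/10 = 1.
A character is irreducible iff <chi, chi> = 1, so this representation is irreducible.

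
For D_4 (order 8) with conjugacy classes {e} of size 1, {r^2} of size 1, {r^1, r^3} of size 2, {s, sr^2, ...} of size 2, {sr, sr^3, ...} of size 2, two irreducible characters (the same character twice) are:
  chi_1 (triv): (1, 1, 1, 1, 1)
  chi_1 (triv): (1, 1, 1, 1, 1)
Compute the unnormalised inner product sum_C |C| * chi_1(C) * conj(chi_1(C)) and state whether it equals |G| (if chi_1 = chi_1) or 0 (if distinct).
Sum = 8 = |G| = 8; so <chi_1, chi_1> = 1 (norm-1 confirms irreducibility).

Explanation: Compute term by term over conjugacy classes (|C| * chi_1(C) * conj(chi_1(C))):
  1*(1)*conj(1) + 1*(1)*conj(1) + 2*(1)*conj(1) + 2*(1)*conj(1) + 2*(1)*conj(1)
  = (1) + (1) + (2) + (2) + (2)
  = 8.
Dividing by |G| = 8 gives 8/8 = 1, matching the row-orthogonality relation <chi_1, chi_1> = [chi_1 = chi_1].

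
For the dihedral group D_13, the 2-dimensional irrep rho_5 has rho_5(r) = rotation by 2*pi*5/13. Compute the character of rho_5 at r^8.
chi_{rho_5}(r^8) = 2*cos(2*pi*5*8/13) = 2*cos(80*pi/13)

rho_5(r^8) is rotation by angle 2*pi*5*8/13, whose trace is 2*cos(2*pi*5*8/13) = 2*cos(80*pi/13).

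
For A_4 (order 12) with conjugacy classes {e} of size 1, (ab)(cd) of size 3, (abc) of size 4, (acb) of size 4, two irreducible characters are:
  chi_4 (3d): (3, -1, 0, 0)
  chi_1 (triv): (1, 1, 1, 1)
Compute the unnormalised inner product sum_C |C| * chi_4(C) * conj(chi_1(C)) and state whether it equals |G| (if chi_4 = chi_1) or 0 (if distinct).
Sum = 0; so <chi_4, chi_1> = 0 (distinct irreducibles are orthogonal).

Justification: Compute term by term over conjugacy classes (|C| * chi_4(C) * conj(chi_1(C))):
  1*(3)*conj(1) + 3*(-1)*conj(1) + 4*(0)*conj(1) + 4*(0)*conj(1)
  = (3) + (-3) + (0) + (0)
  = 0.
(Exp terms are combined using exp(i*s)*conj(exp(i*t)) = exp(i*(s-t)), and sums of them are collapsed using the identity that for every m > 1 the m distinct m-th roots of unity sum to 0, e.g. 1 + exp(2*I*pi/3) + exp(-2*I*pi/3) = 0.)
Dividing by |G| = 12 gives 0/12 = 0, matching the row-orthogonality relation <chi_4, chi_1> = [chi_4 = chi_1].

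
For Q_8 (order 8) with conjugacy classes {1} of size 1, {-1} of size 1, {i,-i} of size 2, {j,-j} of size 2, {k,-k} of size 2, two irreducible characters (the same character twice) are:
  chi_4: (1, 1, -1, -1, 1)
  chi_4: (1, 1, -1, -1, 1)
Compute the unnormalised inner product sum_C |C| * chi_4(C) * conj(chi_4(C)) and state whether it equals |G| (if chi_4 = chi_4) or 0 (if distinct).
Sum = 8 = |G| = 8; so <chi_4, chi_4> = 1 (norm-1 confirms irreducibility).

Compute term by term over conjugacy classes (|C| * chi_4(C) * conj(chi_4(C))):
  1*(1)*conj(1) + 1*(1)*conj(1) + 2*(-1)*conj(-1) + 2*(-1)*conj(-1) + 2*(1)*conj(1)
  = (1) + (1) + (2) + (2) + (2)
  = 8.
Dividing by |G| = 8 gives 8/8 = 1, matching the row-orthogonality relation <chi_4, chi_4> = [chi_4 = chi_4].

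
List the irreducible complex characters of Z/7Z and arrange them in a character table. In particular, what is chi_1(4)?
Character table of Z/7Z (irreps indexed chi_0,...,chi_6 with chi_k(m) = zeta_7^(k*m), zeta_7 = exp(2*pi*i/7)):
  irrep \ class  {0} (size 1)  {1} (size 1)    {2} (size 1)    {3} (size 1)    {4} (size 1)    {5} (size 1)    {6} (size 1)  
  chi_0          1             1               1               1               1               1               1             
  chi_1          1             exp(2*I*pi/7)   exp(4*I*pi/7)   exp(6*I*pi/7)   exp(-6*I*pi/7)  exp(-4*I*pi/7)  exp(-2*I*pi/7)
  chi_2          1             exp(4*I*pi/7)   exp(-6*I*pi/7)  exp(-2*I*pi/7)  exp(2*I*pi/7)   exp(6*I*pi/7)   exp(-4*I*pi/7)
  chi_3          1             exp(6*I*pi/7)   exp(-2*I*pi/7)  exp(4*I*pi/7)   exp(-4*I*pi/7)  exp(2*I*pi/7)   exp(-6*I*pi/7)
  chi_4          1             exp(-6*I*pi/7)  exp(2*I*pi/7)   exp(-4*I*pi/7)  exp(4*I*pi/7)   exp(-2*I*pi/7)  exp(6*I*pi/7) 
  chi_5          1             exp(-4*I*pi/7)  exp(6*I*pi/7)   exp(2*I*pi/7)   exp(-2*I*pi/7)  exp(-6*I*pi/7)  exp(4*I*pi/7) 
  chi_6          1             exp(-2*I*pi/7)  exp(-4*I*pi/7)  exp(-6*I*pi/7)  exp(6*I*pi/7)   exp(4*I*pi/7)   exp(2*I*pi/7) 

Spot check: chi_1(4) = zeta_7^(1*4) = zeta_7^4 = exp(-6*I*pi/7).

Reasoning: Z/7Z is abelian, so all 7 irreducible complex representations are 1-dimensional. They are given by chi_k(m) = zeta_7^(k*m) for k = 0,...,6. Row orthogonality: sum_m chi_k(m) conj(chi_l(m)) = 7 * [k = l].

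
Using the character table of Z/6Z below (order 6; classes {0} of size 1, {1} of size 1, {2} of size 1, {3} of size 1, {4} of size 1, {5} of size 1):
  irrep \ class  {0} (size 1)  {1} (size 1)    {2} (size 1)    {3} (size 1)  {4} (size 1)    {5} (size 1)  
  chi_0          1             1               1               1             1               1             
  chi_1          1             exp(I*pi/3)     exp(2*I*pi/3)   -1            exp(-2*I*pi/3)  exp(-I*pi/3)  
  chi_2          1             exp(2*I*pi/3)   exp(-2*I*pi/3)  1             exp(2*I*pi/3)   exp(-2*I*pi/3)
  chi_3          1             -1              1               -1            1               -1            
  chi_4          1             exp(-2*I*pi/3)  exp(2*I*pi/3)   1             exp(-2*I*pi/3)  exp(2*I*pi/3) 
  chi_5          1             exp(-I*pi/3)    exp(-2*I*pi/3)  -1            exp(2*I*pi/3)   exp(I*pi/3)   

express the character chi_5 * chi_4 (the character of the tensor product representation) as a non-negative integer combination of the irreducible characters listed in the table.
chi_5 tensor chi_4 = chi_3 (all other irreducibles have multiplicity 0).

Reasoning: The character of a tensor product is the pointwise product (chi_5 * chi_4)(C) = chi_5(C) * chi_4(C):
  {0}: (1)*(1), {1}: (exp(-I*pi/3))*(exp(-2*I*pi/3)), {2}: (exp(-2*I*pi/3))*(exp(2*I*pi/3)), {3}: (-1)*(1), {4}: (exp(2*I*pi/3))*(exp(-2*I*pi/3)), {5}: (exp(I*pi/3))*(exp(2*I*pi/3))
so (chi_5 * chi_4) takes values
  {0} -> 1, {1} -> -1, {2} -> 1, {3} -> -1, {4} -> 1, {5} -> -1.
Now take the inner product of this character with each irreducible chi from the table, <chi_5*chi_4, chi> = (1/6) sum_C |C| (chi_5*chi_4)(C) conj(chi(C)):
  <chi_5*chi_4, chi_0> = (1/6)[1*(1)*conj(1) + 1*(-1)*conj(1) + 1*(1)*conj(1) + 1*(-1)*conj(1) + 1*(1)*conj(1) + 1*(-1)*conj(1)]
      = (1/6)[(1) + (-1) + (1) + (-1) + (1) + (-1)] = 0/6 = 0
  <chi_5*chi_4, chi_1> = (1/6)[1*(1)*conj(1) + 1*(-1)*conj(exp(I*pi/3)) + 1*(1)*conj(exp(2*I*pi/3)) + 1*(-1)*conj(-1) + 1*(1)*conj(exp(-2*I*pi/3)) + 1*(-1)*conj(exp(-I*pi/3))]
      = (1/6)[(1) + (-exp(-I*pi/3)) + (exp(-2*I*pi/3)) + (1) + (exp(2*I*pi/3)) + (-exp(I*pi/3))] = 0/6 = 0
  <chi_5*chi_4, chi_2> = (1/6)[1*(1)*conj(1) + 1*(-1)*conj(exp(2*I*pi/3)) + 1*(1)*conj(exp(-2*I*pi/3)) + 1*(-1)*conj(1) + 1*(1)*conj(exp(2*I*pi/3)) + 1*(-1)*conj(exp(-2*I*pi/3))]
      = (1/6)[(1) + (-exp(-2*I*pi/3)) + (exp(2*I*pi/3)) + (-1) + (exp(-2*I*pi/3)) + (-exp(2*I*pi/3))] = 0/6 = 0
  <chi_5*chi_4, chi_3> = (1/6)[1*(1)*conj(1) + 1*(-1)*conj(-1) + 1*(1)*conj(1) + 1*(-1)*conj(-1) + 1*(1)*conj(1) + 1*(-1)*conj(-1)]
      = (1/6)[(1) + (1) + (1) + (1) + (1) + (1)] = 6/6 = 1
  <chi_5*chi_4, chi_4> = (1/6)[1*(1)*conj(1) + 1*(-1)*conj(exp(-2*I*pi/3)) + 1*(1)*conj(exp(2*I*pi/3)) + 1*(-1)*conj(1) + 1*(1)*conj(exp(-2*I*pi/3)) + 1*(-1)*conj(exp(2*I*pi/3))]
      = (1/6)[(1) + (-exp(2*I*pi/3)) + (exp(-2*I*pi/3)) + (-1) + (exp(2*I*pi/3)) + (-exp(-2*I*pi/3))] = 0/6 = 0
  <chi_5*chi_4, chi_5> = (1/6)[1*(1)*conj(1) + 1*(-1)*conj(exp(-I*pi/3)) + 1*(1)*conj(exp(-2*I*pi/3)) + 1*(-1)*conj(-1) + 1*(1)*conj(exp(2*I*pi/3)) + 1*(-1)*conj(exp(I*pi/3))]
      = (1/6)[(1) + (-exp(I*pi/3)) + (exp(2*I*pi/3)) + (1) + (exp(-2*I*pi/3)) + (-exp(-I*pi/3))] = 0/6 = 0
(Exp terms are combined using exp(i*s)*conj(exp(i*t)) = exp(i*(s-t)), and sums of them are collapsed using the identity that for every m > 1 the m distinct m-th roots of unity sum to 0, e.g. 1 + exp(2*I*pi/3) + exp(-2*I*pi/3) = 0.)
Hence the multiplicities are chi_3: 1. Dimension check: dim(chi_5)*dim(chi_4) = 1*1 = 1 and sum (mult * dim) = 1*1 = 1.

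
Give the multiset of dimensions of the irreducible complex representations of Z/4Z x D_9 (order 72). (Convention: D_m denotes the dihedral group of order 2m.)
Dimensions: 1, 1, 1, 1, 1, 1, 1, 1, 2, 2, 2, 2, 2, 2, 2, 2, 2, 2, 2, 2, 2, 2, 2, 2

Working: There are 24 irreducibles (= number of conjugacy classes). Their dimensions d_i satisfy sum d_i^2 = |G| = 72: 1 + 1 + 1 + 1 + 1 + 1 + 1 + 1 + 4 + 4 + 4 + 4 + 4 + 4 + 4 + 4 + 4 + 4 + 4 + 4 + 4 + 4 + 4 + 4 = 72. (For the product with Z/4Z: each of the 4 1-dim characters of Z/4Z tensors with each irrep of D_9, giving 4 copies of each D_9-dimension.)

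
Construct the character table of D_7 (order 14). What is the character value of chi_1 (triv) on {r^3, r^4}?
Conjugacy classes: {e} of size 1, {r^1, r^6} of size 2, {r^2, r^5} of size 2, {r^3, r^4} of size 2, {s, sr, ..., sr^6} of size 7.
Character table:
  irrep \ class              {e} (size 1)  {r^1, r^6} (size 2)  {r^2, r^5} (size 2)  {r^3, r^4} (size 2)  {s, sr, ..., sr^6} (size 7)
  chi_1 (triv)               1             1                    1                    1                    1                          
  chi_2 (sign: r->1, s->-1)  1             1                    1                    1                    -1                         
  chi_3 (2d, j=1)            2             2*cos(2*pi/7)        -2*cos(3*pi/7)       -2*cos(pi/7)         0                          
  chi_4 (2d, j=2)            2             -2*cos(3*pi/7)       -2*cos(pi/7)         2*cos(2*pi/7)        0                          
  chi_5 (2d, j=3)            2             -2*cos(pi/7)         2*cos(2*pi/7)        -2*cos(3*pi/7)       0                          

Spot check: chi_1 (triv) on {r^3, r^4} = 1.

Proof sketch: D_7 has order 2*7 = 14 with 5 conjugacy classes, hence 5 irreducibles. Sum of squared dims 1 + 1 + 4 + 4 + 4 = 14 = |G|. Linear characters come from the abelianisation; the 2-dimensional irreps have character r^k -> 2*cos(2*pi*j*k/7), reflections -> 0.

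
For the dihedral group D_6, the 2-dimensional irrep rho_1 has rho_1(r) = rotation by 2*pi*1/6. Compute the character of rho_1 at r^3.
chi_{rho_1}(r^3) = 2*cos(2*pi*1*3/6) = -2

Details: rho_1(r^3) is rotation by angle 2*pi*1*3/6, whose trace is 2*cos(2*pi*1*3/6) = -2.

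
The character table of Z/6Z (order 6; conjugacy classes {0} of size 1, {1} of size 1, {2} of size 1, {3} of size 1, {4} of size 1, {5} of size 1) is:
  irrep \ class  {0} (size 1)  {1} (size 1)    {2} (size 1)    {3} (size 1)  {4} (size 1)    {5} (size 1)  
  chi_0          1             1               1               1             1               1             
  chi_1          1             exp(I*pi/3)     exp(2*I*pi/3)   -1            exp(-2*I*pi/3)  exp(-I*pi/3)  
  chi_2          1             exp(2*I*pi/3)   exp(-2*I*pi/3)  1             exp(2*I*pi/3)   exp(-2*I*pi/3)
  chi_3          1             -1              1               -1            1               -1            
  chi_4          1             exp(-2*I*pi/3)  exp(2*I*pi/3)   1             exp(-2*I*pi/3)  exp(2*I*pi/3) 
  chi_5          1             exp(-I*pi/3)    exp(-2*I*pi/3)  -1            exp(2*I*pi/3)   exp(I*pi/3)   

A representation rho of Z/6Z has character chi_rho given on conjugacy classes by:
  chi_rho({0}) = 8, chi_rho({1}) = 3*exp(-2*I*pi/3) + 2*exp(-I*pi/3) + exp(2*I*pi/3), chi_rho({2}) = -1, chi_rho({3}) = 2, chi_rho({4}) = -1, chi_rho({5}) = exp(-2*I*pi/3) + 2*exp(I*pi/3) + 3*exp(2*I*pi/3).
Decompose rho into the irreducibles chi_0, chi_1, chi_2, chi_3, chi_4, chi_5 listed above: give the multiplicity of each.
Multiplicities: chi_0: 1, chi_1: 0, chi_2: 1, chi_3: 1, chi_4: 3, chi_5: 2.

Justification: Use <chi_rho, chi> = (1/|G|) sum_C |C| * chi_rho(C) * conj(chi(C)) with |G| = 6 for each irreducible chi in the table:
  <chi_rho, chi_0> = (1/6)[1*(8)*conj(1) + 1*(3*exp(-2*I*pi/3) + 2*exp(-I*pi/3) + exp(2*I*pi/3))*conj(1) + 1*(-1)*conj(1) + 1*(2)*conj(1) + 1*(-1)*conj(1) + 1*(exp(-2*I*pi/3) + 2*exp(I*pi/3) + 3*exp(2*I*pi/3))*conj(1)]
      = (1/6)[(8) + (3*exp(-2*I*pi/3) + 2*exp(-I*pi/3) + exp(2*I*pi/3)) + (-1) + (2) + (-1) + (exp(-2*I*pi/3) + 2*exp(I*pi/3) + 3*exp(2*I*pi/3))] = 6/6 = 1
  <chi_rho, chi_1> = (1/6)[1*(8)*conj(1) + 1*(3*exp(-2*I*pi/3) + 2*exp(-I*pi/3) + exp(2*I*pi/3))*conj(exp(I*pi/3)) + 1*(-1)*conj(exp(2*I*pi/3)) + 1*(2)*conj(-1) + 1*(-1)*conj(exp(-2*I*pi/3)) + 1*(exp(-2*I*pi/3) + 2*exp(I*pi/3) + 3*exp(2*I*pi/3))*conj(exp(-I*pi/3))]
      = (1/6)[(8) + (-3 + 2*exp(-2*I*pi/3) + exp(I*pi/3)) + (3 + 2*exp(-2*I*pi/3) + 3*exp(2*I*pi/3)) + (-2) + (3 + 3*exp(-2*I*pi/3) + 2*exp(2*I*pi/3)) + (-3 + exp(-I*pi/3) + 2*exp(2*I*pi/3))] = 0/6 = 0
  <chi_rho, chi_2> = (1/6)[1*(8)*conj(1) + 1*(3*exp(-2*I*pi/3) + 2*exp(-I*pi/3) + exp(2*I*pi/3))*conj(exp(2*I*pi/3)) + 1*(-1)*conj(exp(-2*I*pi/3)) + 1*(2)*conj(1) + 1*(-1)*conj(exp(2*I*pi/3)) + 1*(exp(-2*I*pi/3) + 2*exp(I*pi/3) + 3*exp(2*I*pi/3))*conj(exp(-2*I*pi/3))]
      = (1/6)[(8) + (-1 + 3*exp(2*I*pi/3)) + (3 + 3*exp(-2*I*pi/3) + 2*exp(2*I*pi/3)) + (2) + (3 + 2*exp(-2*I*pi/3) + 3*exp(2*I*pi/3)) + (-1 + 3*exp(-2*I*pi/3))] = 6/6 = 1
  <chi_rho, chi_3> = (1/6)[1*(8)*conj(1) + 1*(3*exp(-2*I*pi/3) + 2*exp(-I*pi/3) + exp(2*I*pi/3))*conj(-1) + 1*(-1)*conj(1) + 1*(2)*conj(-1) + 1*(-1)*conj(1) + 1*(exp(-2*I*pi/3) + 2*exp(I*pi/3) + 3*exp(2*I*pi/3))*conj(-1)]
      = (1/6)[(8) + (-exp(2*I*pi/3) - 2*exp(-I*pi/3) - 3*exp(-2*I*pi/3)) + (-1) + (-2) + (-1) + (-3*exp(2*I*pi/3) - 2*exp(I*pi/3) - exp(-2*I*pi/3))] = 6/6 = 1
  <chi_rho, chi_4> = (1/6)[1*(8)*conj(1) + 1*(3*exp(-2*I*pi/3) + 2*exp(-I*pi/3) + exp(2*I*pi/3))*conj(exp(-2*I*pi/3)) + 1*(-1)*conj(exp(2*I*pi/3)) + 1*(2)*conj(1) + 1*(-1)*conj(exp(-2*I*pi/3)) + 1*(exp(-2*I*pi/3) + 2*exp(I*pi/3) + 3*exp(2*I*pi/3))*conj(exp(2*I*pi/3))]
      = (1/6)[(8) + (3 + exp(-2*I*pi/3) + 2*exp(I*pi/3)) + (3 + 2*exp(-2*I*pi/3) + 3*exp(2*I*pi/3)) + (2) + (3 + 3*exp(-2*I*pi/3) + 2*exp(2*I*pi/3)) + (3 + 2*exp(-I*pi/3) + exp(2*I*pi/3))] = 18/6 = 3
  <chi_rho, chi_5> = (1/6)[1*(8)*conj(1) + 1*(3*exp(-2*I*pi/3) + 2*exp(-I*pi/3) + exp(2*I*pi/3))*conj(exp(-I*pi/3)) + 1*(-1)*conj(exp(-2*I*pi/3)) + 1*(2)*conj(-1) + 1*(-1)*conj(exp(2*I*pi/3)) + 1*(exp(-2*I*pi/3) + 2*exp(I*pi/3) + 3*exp(2*I*pi/3))*conj(exp(I*pi/3))]
      = (1/6)[(8) + (1 + 3*exp(-I*pi/3)) + (3 + 3*exp(-2*I*pi/3) + 2*exp(2*I*pi/3)) + (-2) + (3 + 2*exp(-2*I*pi/3) + 3*exp(2*I*pi/3)) + (1 + 3*exp(I*pi/3))] = 12/6 = 2
(Exp terms are combined using exp(i*s)*conj(exp(i*t)) = exp(i*(s-t)), and sums of them are collapsed using the identity that for every m > 1 the m distinct m-th roots of unity sum to 0, e.g. 1 + exp(2*I*pi/3) + exp(-2*I*pi/3) = 0.)
Dimension check: dim(rho) = sum (mult * dim) = 1*1 + 0*1 + 1*1 + 1*1 + 3*1 + 2*1 = 8 = chi_rho(e) = 8.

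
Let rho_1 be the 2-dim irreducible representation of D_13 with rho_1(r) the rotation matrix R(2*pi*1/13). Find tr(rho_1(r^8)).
chi_{rho_1}(r^8) = 2*cos(2*pi*1*8/13) = -2*cos(3*pi/13)

Solution. rho_1(r^8) is rotation by angle 2*pi*1*8/13, whose trace is 2*cos(2*pi*1*8/13) = -2*cos(3*pi/13).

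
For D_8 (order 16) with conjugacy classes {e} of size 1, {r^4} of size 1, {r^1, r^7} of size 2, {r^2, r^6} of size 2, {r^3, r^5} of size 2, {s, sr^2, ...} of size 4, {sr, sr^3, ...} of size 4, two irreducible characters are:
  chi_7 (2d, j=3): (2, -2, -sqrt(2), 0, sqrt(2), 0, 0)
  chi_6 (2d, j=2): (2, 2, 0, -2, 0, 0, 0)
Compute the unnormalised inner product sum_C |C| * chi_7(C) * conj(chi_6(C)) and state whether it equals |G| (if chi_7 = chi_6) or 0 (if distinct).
Sum = 0; so <chi_7, chi_6> = 0 (distinct irreducibles are orthogonal).

Explanation: Compute term by term over conjugacy classes (|C| * chi_7(C) * conj(chi_6(C))):
  1*(2)*conj(2) + 1*(-2)*conj(2) + 2*(-sqrt(2))*conj(0) + 2*(0)*conj(-2) + 2*(sqrt(2))*conj(0) + 4*(0)*conj(0) + 4*(0)*conj(0)
  = (4) + (-4) + (0) + (0) + (0) + (0) + (0)
  = 0.
Dividing by |G| = 16 gives 0/16 = 0, matching the row-orthogonality relation <chi_7, chi_6> = [chi_7 = chi_6].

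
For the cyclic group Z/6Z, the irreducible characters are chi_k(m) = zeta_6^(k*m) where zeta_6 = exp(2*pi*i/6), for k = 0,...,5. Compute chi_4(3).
chi_4(3) = zeta_6^12 = 1

Reasoning: chi_4(3) = zeta_6^(4*3) = zeta_6^12. Since zeta_6^6 = 1, this equals zeta_6^0 = exp(2*pi*i*0/6) = 1.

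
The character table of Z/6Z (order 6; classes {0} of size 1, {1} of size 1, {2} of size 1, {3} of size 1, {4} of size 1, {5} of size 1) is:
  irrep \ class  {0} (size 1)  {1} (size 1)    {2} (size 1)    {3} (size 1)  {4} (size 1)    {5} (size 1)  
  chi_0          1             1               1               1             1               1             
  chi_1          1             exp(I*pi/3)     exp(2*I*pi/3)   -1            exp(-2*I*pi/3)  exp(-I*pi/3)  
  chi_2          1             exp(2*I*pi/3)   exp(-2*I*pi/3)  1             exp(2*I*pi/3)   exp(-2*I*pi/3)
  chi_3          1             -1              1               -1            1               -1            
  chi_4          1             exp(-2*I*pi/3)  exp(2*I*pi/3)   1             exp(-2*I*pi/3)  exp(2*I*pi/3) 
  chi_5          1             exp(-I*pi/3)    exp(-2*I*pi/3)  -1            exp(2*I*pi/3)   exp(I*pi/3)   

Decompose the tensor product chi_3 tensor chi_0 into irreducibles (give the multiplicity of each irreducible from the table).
chi_3 tensor chi_0 = chi_3 (all other irreducibles have multiplicity 0).

Argument: The character of a tensor product is the pointwise product (chi_3 * chi_0)(C) = chi_3(C) * chi_0(C):
  {0}: (1)*(1), {1}: (-1)*(1), {2}: (1)*(1), {3}: (-1)*(1), {4}: (1)*(1), {5}: (-1)*(1)
so (chi_3 * chi_0) takes values
  {0} -> 1, {1} -> -1, {2} -> 1, {3} -> -1, {4} -> 1, {5} -> -1.
Now take the inner product of this character with each irreducible chi from the table, <chi_3*chi_0, chi> = (1/6) sum_C |C| (chi_3*chi_0)(C) conj(chi(C)):
  <chi_3*chi_0, chi_0> = (1/6)[1*(1)*conj(1) + 1*(-1)*conj(1) + 1*(1)*conj(1) + 1*(-1)*conj(1) + 1*(1)*conj(1) + 1*(-1)*conj(1)]
      = (1/6)[(1) + (-1) + (1) + (-1) + (1) + (-1)] = 0/6 = 0
  <chi_3*chi_0, chi_1> = (1/6)[1*(1)*conj(1) + 1*(-1)*conj(exp(I*pi/3)) + 1*(1)*conj(exp(2*I*pi/3)) + 1*(-1)*conj(-1) + 1*(1)*conj(exp(-2*I*pi/3)) + 1*(-1)*conj(exp(-I*pi/3))]
      = (1/6)[(1) + (-exp(-I*pi/3)) + (exp(-2*I*pi/3)) + (1) + (exp(2*I*pi/3)) + (-exp(I*pi/3))] = 0/6 = 0
  <chi_3*chi_0, chi_2> = (1/6)[1*(1)*conj(1) + 1*(-1)*conj(exp(2*I*pi/3)) + 1*(1)*conj(exp(-2*I*pi/3)) + 1*(-1)*conj(1) + 1*(1)*conj(exp(2*I*pi/3)) + 1*(-1)*conj(exp(-2*I*pi/3))]
      = (1/6)[(1) + (-exp(-2*I*pi/3)) + (exp(2*I*pi/3)) + (-1) + (exp(-2*I*pi/3)) + (-exp(2*I*pi/3))] = 0/6 = 0
  <chi_3*chi_0, chi_3> = (1/6)[1*(1)*conj(1) + 1*(-1)*conj(-1) + 1*(1)*conj(1) + 1*(-1)*conj(-1) + 1*(1)*conj(1) + 1*(-1)*conj(-1)]
      = (1/6)[(1) + (1) + (1) + (1) + (1) + (1)] = 6/6 = 1
  <chi_3*chi_0, chi_4> = (1/6)[1*(1)*conj(1) + 1*(-1)*conj(exp(-2*I*pi/3)) + 1*(1)*conj(exp(2*I*pi/3)) + 1*(-1)*conj(1) + 1*(1)*conj(exp(-2*I*pi/3)) + 1*(-1)*conj(exp(2*I*pi/3))]
      = (1/6)[(1) + (-exp(2*I*pi/3)) + (exp(-2*I*pi/3)) + (-1) + (exp(2*I*pi/3)) + (-exp(-2*I*pi/3))] = 0/6 = 0
  <chi_3*chi_0, chi_5> = (1/6)[1*(1)*conj(1) + 1*(-1)*conj(exp(-I*pi/3)) + 1*(1)*conj(exp(-2*I*pi/3)) + 1*(-1)*conj(-1) + 1*(1)*conj(exp(2*I*pi/3)) + 1*(-1)*conj(exp(I*pi/3))]
      = (1/6)[(1) + (-exp(I*pi/3)) + (exp(2*I*pi/3)) + (1) + (exp(-2*I*pi/3)) + (-exp(-I*pi/3))] = 0/6 = 0
(Exp terms are combined using exp(i*s)*conj(exp(i*t)) = exp(i*(s-t)), and sums of them are collapsed using the identity that for every m > 1 the m distinct m-th roots of unity sum to 0, e.g. 1 + exp(2*I*pi/3) + exp(-2*I*pi/3) = 0.)
Hence the multiplicities are chi_3: 1. Dimension check: dim(chi_3)*dim(chi_0) = 1*1 = 1 and sum (mult * dim) = 1*1 = 1.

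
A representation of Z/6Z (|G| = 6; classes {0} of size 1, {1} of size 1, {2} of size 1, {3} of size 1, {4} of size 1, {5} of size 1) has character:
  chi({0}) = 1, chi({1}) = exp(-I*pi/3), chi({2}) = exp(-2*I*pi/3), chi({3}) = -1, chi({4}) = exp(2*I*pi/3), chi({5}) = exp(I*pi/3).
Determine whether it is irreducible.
Irreducible: <chi, chi> = 1.

Why: <chi, chi> = (1/|G|) sum_C |C| * |chi(C)|^2 = (1/6)[1*|1|^2 + 1*|exp(-I*pi/3)|^2 + 1*|exp(-2*I*pi/3)|^2 + 1*|-1|^2 + 1*|exp(2*I*pi/3)|^2 + 1*|exp(I*pi/3)|^2]
  = (1/6)[(1) + (1) + (1) + (1) + (1) + (1)] = 6/6 = 1.
(Exp terms are combined using exp(i*s)*conj(exp(i*t)) = exp(i*(s-t)), and sums of them are collapsed using the identity that for every m > 1 the m distinct m-th roots of unity sum to 0, e.g. 1 + exp(2*I*pi/3) + exp(-2*I*pi/3) = 0.)
A character is irreducible iff <chi, chi> = 1, so this representation is irreducible.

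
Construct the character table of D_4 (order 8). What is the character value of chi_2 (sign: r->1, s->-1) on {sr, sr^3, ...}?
Conjugacy classes: {e} of size 1, {r^2} of size 1, {r^1, r^3} of size 2, {s, sr^2, ...} of size 2, {sr, sr^3, ...} of size 2.
Character table:
  irrep \ class              {e} (size 1)  {r^2} (size 1)  {r^1, r^3} (size 2)  {s, sr^2, ...} (size 2)  {sr, sr^3, ...} (size 2)
  chi_1 (triv)               1             1               1                    1                        1                       
  chi_2 (sign: r->1, s->-1)  1             1               1                    -1                       -1                      
  chi_3 (r->-1, s->1)        1             1               -1                   1                        -1                      
  chi_4 (r->-1, s->-1)       1             1               -1                   -1                       1                       
  chi_5 (2d, j=1)            2             -2              0                    0                        0                       

Spot check: chi_2 (sign: r->1, s->-1) on {sr, sr^3, ...} = -1.

Working: D_4 has order 2*4 = 8 with 5 conjugacy classes, hence 5 irreducibles. Sum of squared dims 1 + 1 + 1 + 1 + 4 = 8 = |G|. Linear characters come from the abelianisation; the 2-dimensional irreps have character r^k -> 2*cos(2*pi*j*k/4), reflections -> 0.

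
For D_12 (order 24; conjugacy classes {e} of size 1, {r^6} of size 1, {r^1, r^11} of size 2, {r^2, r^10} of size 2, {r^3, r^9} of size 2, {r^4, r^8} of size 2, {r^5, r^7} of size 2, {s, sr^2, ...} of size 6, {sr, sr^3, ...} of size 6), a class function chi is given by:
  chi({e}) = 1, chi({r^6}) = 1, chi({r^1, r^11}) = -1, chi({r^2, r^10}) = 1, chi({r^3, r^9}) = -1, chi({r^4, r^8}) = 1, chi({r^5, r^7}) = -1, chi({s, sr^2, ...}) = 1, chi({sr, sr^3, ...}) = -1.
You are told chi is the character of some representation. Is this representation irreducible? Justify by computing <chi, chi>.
Irreducible: <chi, chi> = 1.

Proof sketch: <chi, chi> = (1/|G|) sum_C |C| * |chi(C)|^2 = (1/24)[1*|1|^2 + 1*|1|^2 + 2*|-1|^2 + 2*|1|^2 + 2*|-1|^2 + 2*|1|^2 + 2*|-1|^2 + 6*|1|^2 + 6*|-1|^2]
  = (1/24)[(1) + (1) + (2) + (2) + (2) + (2) + (2) + (6) + (6)] = 24/24 = 1.
A character is irreducible iff <chi, chi> = 1, so this representation is irreducible.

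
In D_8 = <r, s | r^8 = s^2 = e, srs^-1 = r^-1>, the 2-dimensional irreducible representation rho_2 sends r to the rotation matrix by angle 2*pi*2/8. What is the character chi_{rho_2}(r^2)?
chi_{rho_2}(r^2) = 2*cos(2*pi*2*2/8) = -2

Details: rho_2(r^2) is rotation by angle 2*pi*2*2/8, whose trace is 2*cos(2*pi*2*2/8) = -2.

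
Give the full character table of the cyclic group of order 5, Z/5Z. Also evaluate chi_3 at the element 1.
Character table of Z/5Z (irreps indexed chi_0,...,chi_4 with chi_k(m) = zeta_5^(k*m), zeta_5 = exp(2*pi*i/5)):
  irrep \ class  {0} (size 1)  {1} (size 1)    {2} (size 1)    {3} (size 1)    {4} (size 1)  
  chi_0          1             1               1               1               1             
  chi_1          1             exp(2*I*pi/5)   exp(4*I*pi/5)   exp(-4*I*pi/5)  exp(-2*I*pi/5)
  chi_2          1             exp(4*I*pi/5)   exp(-2*I*pi/5)  exp(2*I*pi/5)   exp(-4*I*pi/5)
  chi_3          1             exp(-4*I*pi/5)  exp(2*I*pi/5)   exp(-2*I*pi/5)  exp(4*I*pi/5) 
  chi_4          1             exp(-2*I*pi/5)  exp(-4*I*pi/5)  exp(4*I*pi/5)   exp(2*I*pi/5) 

Spot check: chi_3(1) = zeta_5^(3*1) = zeta_5^3 = exp(-4*I*pi/5).

Explanation: Z/5Z is abelian, so all 5 irreducible complex representations are 1-dimensional. They are given by chi_k(m) = zeta_5^(k*m) for k = 0,...,4. Row orthogonality: sum_m chi_k(m) conj(chi_l(m)) = 5 * [k = l].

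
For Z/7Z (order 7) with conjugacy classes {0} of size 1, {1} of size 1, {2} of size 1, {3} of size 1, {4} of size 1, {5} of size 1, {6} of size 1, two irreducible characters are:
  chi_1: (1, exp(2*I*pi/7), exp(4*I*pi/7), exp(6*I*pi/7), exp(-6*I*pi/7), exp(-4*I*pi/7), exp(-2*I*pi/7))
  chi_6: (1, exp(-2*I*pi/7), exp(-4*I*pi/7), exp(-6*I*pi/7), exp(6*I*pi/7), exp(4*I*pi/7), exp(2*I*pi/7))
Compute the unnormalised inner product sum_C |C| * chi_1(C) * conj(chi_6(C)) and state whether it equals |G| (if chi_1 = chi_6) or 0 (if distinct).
Sum = 0; so <chi_1, chi_6> = 0 (distinct irreducibles are orthogonal).

Solution. Compute term by term over conjugacy classes (|C| * chi_1(C) * conj(chi_6(C))):
  1*(1)*conj(1) + 1*(exp(2*I*pi/7))*conj(exp(-2*I*pi/7)) + 1*(exp(4*I*pi/7))*conj(exp(-4*I*pi/7)) + 1*(exp(6*I*pi/7))*conj(exp(-6*I*pi/7)) + 1*(exp(-6*I*pi/7))*conj(exp(6*I*pi/7)) + 1*(exp(-4*I*pi/7))*conj(exp(4*I*pi/7)) + 1*(exp(-2*I*pi/7))*conj(exp(2*I*pi/7))
  = (1) + (exp(4*I*pi/7)) + (exp(-6*I*pi/7)) + (exp(-2*I*pi/7)) + (exp(2*I*pi/7)) + (exp(6*I*pi/7)) + (exp(-4*I*pi/7))
  = 0.
(Exp terms are combined using exp(i*s)*conj(exp(i*t)) = exp(i*(s-t)), and sums of them are collapsed using the identity that for every m > 1 the m distinct m-th roots of unity sum to 0, e.g. 1 + exp(2*I*pi/3) + exp(-2*I*pi/3) = 0.)
Dividing by |G| = 7 gives 0/7 = 0, matching the row-orthogonality relation <chi_1, chi_6> = [chi_1 = chi_6].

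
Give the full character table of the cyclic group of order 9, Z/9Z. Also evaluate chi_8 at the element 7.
Character table of Z/9Z (irreps indexed chi_0,...,chi_8 with chi_k(m) = zeta_9^(k*m), zeta_9 = exp(2*pi*i/9)):
  irrep \ class  {0} (size 1)  {1} (size 1)    {2} (size 1)    {3} (size 1)    {4} (size 1)    {5} (size 1)    {6} (size 1)    {7} (size 1)    {8} (size 1)  
  chi_0          1             1               1               1               1               1               1               1               1             
  chi_1          1             exp(2*I*pi/9)   exp(4*I*pi/9)   exp(2*I*pi/3)   exp(8*I*pi/9)   exp(-8*I*pi/9)  exp(-2*I*pi/3)  exp(-4*I*pi/9)  exp(-2*I*pi/9)
  chi_2          1             exp(4*I*pi/9)   exp(8*I*pi/9)   exp(-2*I*pi/3)  exp(-2*I*pi/9)  exp(2*I*pi/9)   exp(2*I*pi/3)   exp(-8*I*pi/9)  exp(-4*I*pi/9)
  chi_3          1             exp(2*I*pi/3)   exp(-2*I*pi/3)  1               exp(2*I*pi/3)   exp(-2*I*pi/3)  1               exp(2*I*pi/3)   exp(-2*I*pi/3)
  chi_4          1             exp(8*I*pi/9)   exp(-2*I*pi/9)  exp(2*I*pi/3)   exp(-4*I*pi/9)  exp(4*I*pi/9)   exp(-2*I*pi/3)  exp(2*I*pi/9)   exp(-8*I*pi/9)
  chi_5          1             exp(-8*I*pi/9)  exp(2*I*pi/9)   exp(-2*I*pi/3)  exp(4*I*pi/9)   exp(-4*I*pi/9)  exp(2*I*pi/3)   exp(-2*I*pi/9)  exp(8*I*pi/9) 
  chi_6          1             exp(-2*I*pi/3)  exp(2*I*pi/3)   1               exp(-2*I*pi/3)  exp(2*I*pi/3)   1               exp(-2*I*pi/3)  exp(2*I*pi/3) 
  chi_7          1             exp(-4*I*pi/9)  exp(-8*I*pi/9)  exp(2*I*pi/3)   exp(2*I*pi/9)   exp(-2*I*pi/9)  exp(-2*I*pi/3)  exp(8*I*pi/9)   exp(4*I*pi/9) 
  chi_8          1             exp(-2*I*pi/9)  exp(-4*I*pi/9)  exp(-2*I*pi/3)  exp(-8*I*pi/9)  exp(8*I*pi/9)   exp(2*I*pi/3)   exp(4*I*pi/9)   exp(2*I*pi/9) 

Spot check: chi_8(7) = zeta_9^(8*7) = zeta_9^56 = exp(4*I*pi/9).

Reasoning: Z/9Z is abelian, so all 9 irreducible complex representations are 1-dimensional. They are given by chi_k(m) = zeta_9^(k*m) for k = 0,...,8. Row orthogonality: sum_m chi_k(m) conj(chi_l(m)) = 9 * [k = l].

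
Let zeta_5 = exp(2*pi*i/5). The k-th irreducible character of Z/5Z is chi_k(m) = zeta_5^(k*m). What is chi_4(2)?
chi_4(2) = zeta_5^8 = exp(-4*I*pi/5)

Solution. chi_4(2) = zeta_5^(4*2) = zeta_5^8. Since zeta_5^5 = 1, this equals zeta_5^3 = exp(2*pi*i*3/5) = exp(-4*I*pi/5).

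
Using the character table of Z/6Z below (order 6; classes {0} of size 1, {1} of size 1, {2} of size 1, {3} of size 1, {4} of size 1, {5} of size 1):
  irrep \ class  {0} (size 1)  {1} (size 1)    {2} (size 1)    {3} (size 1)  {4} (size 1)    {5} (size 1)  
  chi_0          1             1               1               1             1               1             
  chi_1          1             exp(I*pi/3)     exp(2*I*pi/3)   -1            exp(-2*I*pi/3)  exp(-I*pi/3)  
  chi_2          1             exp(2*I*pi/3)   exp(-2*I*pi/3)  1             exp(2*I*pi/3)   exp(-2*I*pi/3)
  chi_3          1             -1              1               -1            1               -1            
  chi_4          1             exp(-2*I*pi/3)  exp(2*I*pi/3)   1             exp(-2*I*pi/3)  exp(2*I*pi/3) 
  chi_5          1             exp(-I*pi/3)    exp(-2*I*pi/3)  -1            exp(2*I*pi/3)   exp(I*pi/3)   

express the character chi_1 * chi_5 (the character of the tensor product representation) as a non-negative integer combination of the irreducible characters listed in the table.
chi_1 tensor chi_5 = chi_0 (all other irreducibles have multiplicity 0).

Working: The character of a tensor product is the pointwise product (chi_1 * chi_5)(C) = chi_1(C) * chi_5(C):
  {0}: (1)*(1), {1}: (exp(I*pi/3))*(exp(-I*pi/3)), {2}: (exp(2*I*pi/3))*(exp(-2*I*pi/3)), {3}: (-1)*(-1), {4}: (exp(-2*I*pi/3))*(exp(2*I*pi/3)), {5}: (exp(-I*pi/3))*(exp(I*pi/3))
so (chi_1 * chi_5) takes values
  {0} -> 1, {1} -> 1, {2} -> 1, {3} -> 1, {4} -> 1, {5} -> 1.
Now take the inner product of this character with each irreducible chi from the table, <chi_1*chi_5, chi> = (1/6) sum_C |C| (chi_1*chi_5)(C) conj(chi(C)):
  <chi_1*chi_5, chi_0> = (1/6)[1*(1)*conj(1) + 1*(1)*conj(1) + 1*(1)*conj(1) + 1*(1)*conj(1) + 1*(1)*conj(1) + 1*(1)*conj(1)]
      = (1/6)[(1) + (1) + (1) + (1) + (1) + (1)] = 6/6 = 1
  <chi_1*chi_5, chi_1> = (1/6)[1*(1)*conj(1) + 1*(1)*conj(exp(I*pi/3)) + 1*(1)*conj(exp(2*I*pi/3)) + 1*(1)*conj(-1) + 1*(1)*conj(exp(-2*I*pi/3)) + 1*(1)*conj(exp(-I*pi/3))]
      = (1/6)[(1) + (exp(-I*pi/3)) + (exp(-2*I*pi/3)) + (-1) + (exp(2*I*pi/3)) + (exp(I*pi/3))] = 0/6 = 0
  <chi_1*chi_5, chi_2> = (1/6)[1*(1)*conj(1) + 1*(1)*conj(exp(2*I*pi/3)) + 1*(1)*conj(exp(-2*I*pi/3)) + 1*(1)*conj(1) + 1*(1)*conj(exp(2*I*pi/3)) + 1*(1)*conj(exp(-2*I*pi/3))]
      = (1/6)[(1) + (exp(-2*I*pi/3)) + (exp(2*I*pi/3)) + (1) + (exp(-2*I*pi/3)) + (exp(2*I*pi/3))] = 0/6 = 0
  <chi_1*chi_5, chi_3> = (1/6)[1*(1)*conj(1) + 1*(1)*conj(-1) + 1*(1)*conj(1) + 1*(1)*conj(-1) + 1*(1)*conj(1) + 1*(1)*conj(-1)]
      = (1/6)[(1) + (-1) + (1) + (-1) + (1) + (-1)] = 0/6 = 0
  <chi_1*chi_5, chi_4> = (1/6)[1*(1)*conj(1) + 1*(1)*conj(exp(-2*I*pi/3)) + 1*(1)*conj(exp(2*I*pi/3)) + 1*(1)*conj(1) + 1*(1)*conj(exp(-2*I*pi/3)) + 1*(1)*conj(exp(2*I*pi/3))]
      = (1/6)[(1) + (exp(2*I*pi/3)) + (exp(-2*I*pi/3)) + (1) + (exp(2*I*pi/3)) + (exp(-2*I*pi/3))] = 0/6 = 0
  <chi_1*chi_5, chi_5> = (1/6)[1*(1)*conj(1) + 1*(1)*conj(exp(-I*pi/3)) + 1*(1)*conj(exp(-2*I*pi/3)) + 1*(1)*conj(-1) + 1*(1)*conj(exp(2*I*pi/3)) + 1*(1)*conj(exp(I*pi/3))]
      = (1/6)[(1) + (exp(I*pi/3)) + (exp(2*I*pi/3)) + (-1) + (exp(-2*I*pi/3)) + (exp(-I*pi/3))] = 0/6 = 0
(Exp terms are combined using exp(i*s)*conj(exp(i*t)) = exp(i*(s-t)), and sums of them are collapsed using the identity that for every m > 1 the m distinct m-th roots of unity sum to 0, e.g. 1 + exp(2*I*pi/3) + exp(-2*I*pi/3) = 0.)
Hence the multiplicities are chi_0: 1. Dimension check: dim(chi_1)*dim(chi_5) = 1*1 = 1 and sum (mult * dim) = 1*1 = 1.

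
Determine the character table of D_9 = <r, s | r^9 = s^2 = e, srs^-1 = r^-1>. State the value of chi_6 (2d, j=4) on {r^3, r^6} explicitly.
Conjugacy classes: {e} of size 1, {r^1, r^8} of size 2, {r^2, r^7} of size 2, {r^3, r^6} of size 2, {r^4, r^5} of size 2, {s, sr, ..., sr^8} of size 9.
Character table:
  irrep \ class              {e} (size 1)  {r^1, r^8} (size 2)  {r^2, r^7} (size 2)  {r^3, r^6} (size 2)  {r^4, r^5} (size 2)  {s, sr, ..., sr^8} (size 9)
  chi_1 (triv)               1             1                    1                    1                    1                    1                          
  chi_2 (sign: r->1, s->-1)  1             1                    1                    1                    1                    -1                         
  chi_3 (2d, j=1)            2             2*cos(2*pi/9)        2*cos(4*pi/9)        -1                   -2*cos(pi/9)         0                          
  chi_4 (2d, j=2)            2             2*cos(4*pi/9)        -2*cos(pi/9)         -1                   2*cos(2*pi/9)        0                          
  chi_5 (2d, j=3)            2             -1                   -1                   2                    -1                   0                          
  chi_6 (2d, j=4)            2             -2*cos(pi/9)         2*cos(2*pi/9)        -1                   2*cos(4*pi/9)        0                          

Spot check: chi_6 (2d, j=4) on {r^3, r^6} = -1.

Proof sketch: D_9 has order 2*9 = 18 with 6 conjugacy classes, hence 6 irreducibles. Sum of squared dims 1 + 1 + 4 + 4 + 4 + 4 = 18 = |G|. Linear characters come from the abelianisation; the 2-dimensional irreps have character r^k -> 2*cos(2*pi*j*k/9), reflections -> 0.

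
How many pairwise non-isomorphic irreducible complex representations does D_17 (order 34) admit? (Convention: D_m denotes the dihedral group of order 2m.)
10

Explanation: The number of irreducible complex representations of a finite group equals its number of conjugacy classes. D_17 has 10 conjugacy classes ((n+3)/2 for n odd), so D_17 (order 34) has exactly 10 irreducible complex representations.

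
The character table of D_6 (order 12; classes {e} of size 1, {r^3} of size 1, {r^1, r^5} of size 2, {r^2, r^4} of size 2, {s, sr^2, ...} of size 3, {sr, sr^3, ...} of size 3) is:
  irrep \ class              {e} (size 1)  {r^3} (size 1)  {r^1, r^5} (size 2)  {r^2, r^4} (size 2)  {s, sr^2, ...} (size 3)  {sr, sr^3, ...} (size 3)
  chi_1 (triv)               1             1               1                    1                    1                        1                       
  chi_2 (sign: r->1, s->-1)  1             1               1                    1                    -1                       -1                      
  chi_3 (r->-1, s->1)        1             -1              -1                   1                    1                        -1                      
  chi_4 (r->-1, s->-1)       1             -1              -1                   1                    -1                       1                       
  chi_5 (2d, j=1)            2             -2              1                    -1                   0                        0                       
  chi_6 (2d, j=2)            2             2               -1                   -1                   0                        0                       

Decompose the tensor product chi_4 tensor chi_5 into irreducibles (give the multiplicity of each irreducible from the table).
chi_4 tensor chi_5 = chi_6 (all other irreducibles have multiplicity 0).

Explanation: The character of a tensor product is the pointwise product (chi_4 * chi_5)(C) = chi_4(C) * chi_5(C):
  {e}: (1)*(2), {r^3}: (-1)*(-2), {r^1, r^5}: (-1)*(1), {r^2, r^4}: (1)*(-1), {s, sr^2, ...}: (-1)*(0), {sr, sr^3, ...}: (1)*(0)
so (chi_4 * chi_5) takes values
  {e} -> 2, {r^3} -> 2, {r^1, r^5} -> -1, {r^2, r^4} -> -1, {s, sr^2, ...} -> 0, {sr, sr^3, ...} -> 0.
Now take the inner product of this character with each irreducible chi from the table, <chi_4*chi_5, chi> = (1/12) sum_C |C| (chi_4*chi_5)(C) conj(chi(C)):
  <chi_4*chi_5, chi_1> = (1/12)[1*(2)*conj(1) + 1*(2)*conj(1) + 2*(-1)*conj(1) + 2*(-1)*conj(1) + 3*(0)*conj(1) + 3*(0)*conj(1)]
      = (1/12)[(2) + (2) + (-2) + (-2) + (0) + (0)] = 0/12 = 0
  <chi_4*chi_5, chi_2> = (1/12)[1*(2)*conj(1) + 1*(2)*conj(1) + 2*(-1)*conj(1) + 2*(-1)*conj(1) + 3*(0)*conj(-1) + 3*(0)*conj(-1)]
      = (1/12)[(2) + (2) + (-2) + (-2) + (0) + (0)] = 0/12 = 0
  <chi_4*chi_5, chi_3> = (1/12)[1*(2)*conj(1) + 1*(2)*conj(-1) + 2*(-1)*conj(-1) + 2*(-1)*conj(1) + 3*(0)*conj(1) + 3*(0)*conj(-1)]
      = (1/12)[(2) + (-2) + (2) + (-2) + (0) + (0)] = 0/12 = 0
  <chi_4*chi_5, chi_4> = (1/12)[1*(2)*conj(1) + 1*(2)*conj(-1) + 2*(-1)*conj(-1) + 2*(-1)*conj(1) + 3*(0)*conj(-1) + 3*(0)*conj(1)]
      = (1/12)[(2) + (-2) + (2) + (-2) + (0) + (0)] = 0/12 = 0
  <chi_4*chi_5, chi_5> = (1/12)[1*(2)*conj(2) + 1*(2)*conj(-2) + 2*(-1)*conj(1) + 2*(-1)*conj(-1) + 3*(0)*conj(0) + 3*(0)*conj(0)]
      = (1/12)[(4) + (-4) + (-2) + (2) + (0) + (0)] = 0/12 = 0
  <chi_4*chi_5, chi_6> = (1/12)[1*(2)*conj(2) + 1*(2)*conj(2) + 2*(-1)*conj(-1) + 2*(-1)*conj(-1) + 3*(0)*conj(0) + 3*(0)*conj(0)]
      = (1/12)[(4) + (4) + (2) + (2) + (0) + (0)] = 12/12 = 1
Hence the multiplicities are chi_6: 1. Dimension check: dim(chi_4)*dim(chi_5) = 1*2 = 2 and sum (mult * dim) = 1*2 = 2.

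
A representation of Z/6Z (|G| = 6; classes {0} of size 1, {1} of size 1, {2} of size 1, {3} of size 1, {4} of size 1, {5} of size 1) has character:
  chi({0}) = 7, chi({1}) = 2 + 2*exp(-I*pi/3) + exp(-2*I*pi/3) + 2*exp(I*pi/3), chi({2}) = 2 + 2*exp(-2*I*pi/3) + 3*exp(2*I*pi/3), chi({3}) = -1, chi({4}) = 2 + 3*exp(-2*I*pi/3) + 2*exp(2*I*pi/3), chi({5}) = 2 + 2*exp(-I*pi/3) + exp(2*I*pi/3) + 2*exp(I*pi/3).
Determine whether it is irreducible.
Not irreducible (reducible): <chi, chi> = 13 > 1.

Justification: <chi, chi> = (1/|G|) sum_C |C| * |chi(C)|^2 = (1/6)[1*|7|^2 + 1*|2 + 2*exp(-I*pi/3) + exp(-2*I*pi/3) + 2*exp(I*pi/3)|^2 + 1*|2 + 2*exp(-2*I*pi/3) + 3*exp(2*I*pi/3)|^2 + 1*|-1|^2 + 1*|2 + 3*exp(-2*I*pi/3) + 2*exp(2*I*pi/3)|^2 + 1*|2 + 2*exp(-I*pi/3) + exp(2*I*pi/3) + 2*exp(I*pi/3)|^2]
  = (1/6)[(49) + (13) + (1) + (1) + (1) + (13)] = 78/6 = 13.
(Exp terms are combined using exp(i*s)*conj(exp(i*t)) = exp(i*(s-t)), and sums of them are collapsed using the identity that for every m > 1 the m distinct m-th roots of unity sum to 0, e.g. 1 + exp(2*I*pi/3) + exp(-2*I*pi/3) = 0.)
A character is irreducible iff <chi, chi> = 1, so this representation is reducible.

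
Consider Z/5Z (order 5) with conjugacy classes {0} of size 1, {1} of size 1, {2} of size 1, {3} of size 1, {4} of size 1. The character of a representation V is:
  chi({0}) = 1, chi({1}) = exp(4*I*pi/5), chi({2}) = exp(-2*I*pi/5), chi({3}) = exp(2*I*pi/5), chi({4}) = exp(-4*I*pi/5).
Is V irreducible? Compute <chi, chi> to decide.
Irreducible: <chi, chi> = 1.

Why: <chi, chi> = (1/|G|) sum_C |C| * |chi(C)|^2 = (1/5)[1*|1|^2 + 1*|exp(4*I*pi/5)|^2 + 1*|exp(-2*I*pi/5)|^2 + 1*|exp(2*I*pi/5)|^2 + 1*|exp(-4*I*pi/5)|^2]
  = (1/5)[(1) + (1) + (1) + (1) + (1)] = 5/5 = 1.
(Exp terms are combined using exp(i*s)*conj(exp(i*t)) = exp(i*(s-t)), and sums of them are collapsed using the identity that for every m > 1 the m distinct m-th roots of unity sum to 0, e.g. 1 + exp(2*I*pi/3) + exp(-2*I*pi/3) = 0.)
A character is irreducible iff <chi, chi> = 1, so this representation is irreducible.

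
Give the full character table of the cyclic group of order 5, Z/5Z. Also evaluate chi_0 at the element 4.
Character table of Z/5Z (irreps indexed chi_0,...,chi_4 with chi_k(m) = zeta_5^(k*m), zeta_5 = exp(2*pi*i/5)):
  irrep \ class  {0} (size 1)  {1} (size 1)    {2} (size 1)    {3} (size 1)    {4} (size 1)  
  chi_0          1             1               1               1               1             
  chi_1          1             exp(2*I*pi/5)   exp(4*I*pi/5)   exp(-4*I*pi/5)  exp(-2*I*pi/5)
  chi_2          1             exp(4*I*pi/5)   exp(-2*I*pi/5)  exp(2*I*pi/5)   exp(-4*I*pi/5)
  chi_3          1             exp(-4*I*pi/5)  exp(2*I*pi/5)   exp(-2*I*pi/5)  exp(4*I*pi/5) 
  chi_4          1             exp(-2*I*pi/5)  exp(-4*I*pi/5)  exp(4*I*pi/5)   exp(2*I*pi/5) 

Spot check: chi_0(4) = zeta_5^(0*4) = zeta_5^0 = 1.

Solution. Z/5Z is abelian, so all 5 irreducible complex representations are 1-dimensional. They are given by chi_k(m) = zeta_5^(k*m) for k = 0,...,4. Row orthogonality: sum_m chi_k(m) conj(chi_l(m)) = 5 * [k = l].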